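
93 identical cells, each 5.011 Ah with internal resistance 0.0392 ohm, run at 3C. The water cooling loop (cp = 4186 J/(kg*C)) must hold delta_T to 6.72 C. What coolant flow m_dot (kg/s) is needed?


Step 1: I = 3 * 5.011 = 15.033 A
Step 2: Q_cell = I^2 * R = 15.033^2 * 0.0392 = 8.8589 W
Step 3: Q_total = 93 * 8.8589 = 823.88 W
Step 4: m_dot = Q_total / (cp * dT) = 823.88 / (4186 * 6.72) = 0.02929 kg/s

0.02929 kg/s


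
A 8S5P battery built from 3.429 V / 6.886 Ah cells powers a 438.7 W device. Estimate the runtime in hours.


Step 1: E_pack = Ns * V_cell * Np * C_cell = 8 * 3.429 * 5 * 6.886 = 944.48 Wh
Step 2: t = E_pack / P = 944.48 / 438.7 = 2.153 hr

2.153 hr


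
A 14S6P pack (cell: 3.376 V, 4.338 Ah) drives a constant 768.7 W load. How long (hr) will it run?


Step 1: E_pack = Ns * V_cell * Np * C_cell = 14 * 3.376 * 6 * 4.338 = 1230.2 Wh
Step 2: t = E_pack / P = 1230.2 / 768.7 = 1.600 hr

1.600 hr


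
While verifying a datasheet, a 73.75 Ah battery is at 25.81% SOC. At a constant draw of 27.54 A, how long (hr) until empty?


Step 1: remaining = SOC/100 * C_total = 25.81/100 * 73.75 = 19.035 Ah
Step 2: t = remaining / I = 19.035 / 27.54 = 0.6912 hr

0.6912 hr


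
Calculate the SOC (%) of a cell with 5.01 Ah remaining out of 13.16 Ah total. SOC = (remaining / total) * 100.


SOC = (remaining / total) * 100 = (5.01 / 13.16) * 100 = 38.07%

38.07%


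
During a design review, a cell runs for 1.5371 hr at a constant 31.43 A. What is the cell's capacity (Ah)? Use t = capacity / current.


C = I * t = 31.43 * 1.5371 = 48.31 Ah

48.31 Ah


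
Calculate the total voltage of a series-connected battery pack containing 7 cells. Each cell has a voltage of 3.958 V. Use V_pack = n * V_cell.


With 7 cells in series at 3.958 V each, V_pack = 27.706 V

27.706 V


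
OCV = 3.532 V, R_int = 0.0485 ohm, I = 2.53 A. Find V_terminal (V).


V = OCV - I*R = 3.532 - 2.53 * 0.0485 = 3.409 V

3.409 V


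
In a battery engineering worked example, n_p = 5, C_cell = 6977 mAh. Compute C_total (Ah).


Convert: C_cell = 6977 mAh = 6.977 Ah
C_total = 5 * 6.977 = 34.885 Ah

34.885 Ah


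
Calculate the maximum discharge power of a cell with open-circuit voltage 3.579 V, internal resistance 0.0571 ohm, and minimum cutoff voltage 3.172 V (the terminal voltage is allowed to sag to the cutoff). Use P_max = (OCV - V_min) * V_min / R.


dV = OCV - V_min = 0.407 V (so I_max = dV / R)
P_max = dV * V_min / R = 0.407 * 3.172 / 0.0571 = 22.61 W

22.61 W


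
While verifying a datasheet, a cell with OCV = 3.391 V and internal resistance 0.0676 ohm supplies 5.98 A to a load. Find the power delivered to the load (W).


Step 1: V_terminal = OCV - I*R = 3.391 - 5.98 * 0.0676 = 2.9868 V
Step 2: P_out = V_terminal * I = 2.9868 * 5.98 = 17.86 W

17.86 W


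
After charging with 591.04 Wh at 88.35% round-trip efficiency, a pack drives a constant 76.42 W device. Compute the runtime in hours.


Step 1: E_discharge = eta/100 * E_charge = 88.35/100 * 591.04 = 522.18 Wh
Step 2: t = E_discharge / P = 522.18 / 76.42 = 6.833 hr

6.833 hr


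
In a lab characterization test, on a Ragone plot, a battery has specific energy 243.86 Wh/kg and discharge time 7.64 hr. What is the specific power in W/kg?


Specific power = 243.86 Wh/kg / 7.64 hr = 31.92 W/kg

31.92 W/kg


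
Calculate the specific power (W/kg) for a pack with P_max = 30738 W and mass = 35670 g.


Convert: m = 35670 g = 35.67 kg
Specific power = 30738 W / 35.67 kg = 861.7 W/kg

861.7 W/kg


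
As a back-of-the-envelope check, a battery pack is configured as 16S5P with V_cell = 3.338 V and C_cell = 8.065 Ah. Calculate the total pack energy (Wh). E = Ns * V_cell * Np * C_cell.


E = Ns * Vcell * Np * Ccell = 16 * 3.338 * 5 * 8.065 = 2154 Wh

2154 Wh


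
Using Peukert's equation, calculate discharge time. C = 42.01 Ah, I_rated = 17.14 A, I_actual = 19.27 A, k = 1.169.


t_rated = C / I_rated = 42.01 / 17.14 = 2.451 hr
(I_rated/I)^k = (0.88947)^1.169 = 0.87204
t = t_rated * (I_rated/I)^k = 2.451 * 0.87204 = 2.137 hr

2.137 hr


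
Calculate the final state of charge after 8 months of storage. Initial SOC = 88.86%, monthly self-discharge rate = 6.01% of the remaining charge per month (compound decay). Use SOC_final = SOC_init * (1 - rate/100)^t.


Monthly retention factor = 1 - 6.01/100 = 0.9399
Over 8 months: factor^8 = 0.60905
SOC_final = 88.86 * 0.60905 = 54.12%

54.12%


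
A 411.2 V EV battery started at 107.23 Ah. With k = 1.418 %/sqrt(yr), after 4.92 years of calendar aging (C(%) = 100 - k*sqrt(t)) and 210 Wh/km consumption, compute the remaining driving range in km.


Step 1: capacity retention = 100 - 1.418 * sqrt(4.92) = 100 - 1.418 * 2.2181 = 96.855%
Step 2: C_now = 107.23 * 96.855/100 = 103.86 Ah
Step 3: E_pack = V * C_now = 411.2 * 103.86 = 42707 Wh
Step 4: range = E_pack / consumption = 42707 / 210 = 203.4 km

203.4 km


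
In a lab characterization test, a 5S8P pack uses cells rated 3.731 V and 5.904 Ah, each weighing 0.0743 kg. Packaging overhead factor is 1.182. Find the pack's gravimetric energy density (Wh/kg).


Step 1: V_pack = 5 * 3.731 = 18.655 V
Step 2: C_pack = 8 * 5.904 = 47.232 Ah
Step 3: E_pack = V_pack * C_pack = 18.655 * 47.232 = 881.11 Wh
Step 4: m_pack = 5 * 8 * 0.0743 * 1.182 = 3.5129 kg
Step 5: ED = E_pack / m_pack = 881.11 / 3.5129 = 250.8 Wh/kg

250.8 Wh/kg


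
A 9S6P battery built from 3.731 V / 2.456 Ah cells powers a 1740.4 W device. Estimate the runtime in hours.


Step 1: E_pack = Ns * V_cell * Np * C_cell = 9 * 3.731 * 6 * 2.456 = 494.82 Wh
Step 2: t = E_pack / P = 494.82 / 1740.4 = 0.2843 hr

0.2843 hr


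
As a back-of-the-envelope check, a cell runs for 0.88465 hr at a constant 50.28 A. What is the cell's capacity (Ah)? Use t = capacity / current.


C = I * t = 50.28 * 0.88465 = 44.48 Ah

44.48 Ah


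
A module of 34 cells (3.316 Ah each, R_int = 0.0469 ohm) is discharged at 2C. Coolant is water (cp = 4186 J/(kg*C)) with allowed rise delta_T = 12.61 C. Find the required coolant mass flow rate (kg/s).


Step 1: I = 2 * 3.316 = 6.632 A
Step 2: Q_cell = I^2 * R = 6.632^2 * 0.0469 = 2.0628 W
Step 3: Q_total = 34 * 2.0628 = 70.135 W
Step 4: m_dot = Q_total / (cp * dT) = 70.135 / (4186 * 12.61) = 0.001329 kg/s

0.001329 kg/s


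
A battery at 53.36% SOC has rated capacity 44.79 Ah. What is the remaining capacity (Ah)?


remaining = SOC / 100 * total = 53.36 / 100 * 44.79 = 23.90 Ah

23.90 Ah


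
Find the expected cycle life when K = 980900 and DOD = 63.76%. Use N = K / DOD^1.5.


DOD^1.5 = 509.12
N = K / DOD^1.5 = 980900 / 509.12 = 1927

1927 cycles


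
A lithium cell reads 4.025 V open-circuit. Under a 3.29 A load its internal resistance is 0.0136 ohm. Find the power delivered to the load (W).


Step 1: V_terminal = OCV - I*R = 4.025 - 3.29 * 0.0136 = 3.9803 V
Step 2: P_out = V_terminal * I = 3.9803 * 3.29 = 13.10 W

13.10 W


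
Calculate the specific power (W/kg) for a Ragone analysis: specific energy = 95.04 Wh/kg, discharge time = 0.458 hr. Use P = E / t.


P_specific = E / t = 95.04 / 0.458 = 207.5 W/kg

207.5 W/kg


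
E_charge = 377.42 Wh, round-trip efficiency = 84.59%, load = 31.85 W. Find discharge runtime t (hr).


Step 1: E_discharge = eta/100 * E_charge = 84.59/100 * 377.42 = 319.26 Wh
Step 2: t = E_discharge / P = 319.26 / 31.85 = 10.02 hr

10.02 hr


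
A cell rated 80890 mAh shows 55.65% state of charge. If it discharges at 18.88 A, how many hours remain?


Convert: C_total = 80890 mAh = 80.89 Ah
Step 1: remaining = SOC/100 * C_total = 55.65/100 * 80.89 = 45.015 Ah
Step 2: t = remaining / I = 45.015 / 18.88 = 2.384 hr

2.384 hr


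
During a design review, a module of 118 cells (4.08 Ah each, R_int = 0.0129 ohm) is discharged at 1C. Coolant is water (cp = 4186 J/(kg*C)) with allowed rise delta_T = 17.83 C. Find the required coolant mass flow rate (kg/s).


Step 1: I = 1 * 4.08 = 4.08 A
Step 2: Q_cell = I^2 * R = 4.08^2 * 0.0129 = 0.21474 W
Step 3: Q_total = 118 * 0.21474 = 25.339 W
Step 4: m_dot = Q_total / (cp * dT) = 25.339 / (4186 * 17.83) = 3.395e-04 kg/s

3.395e-04 kg/s


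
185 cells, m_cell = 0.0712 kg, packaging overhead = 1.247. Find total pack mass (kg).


m_pack = n * m_cell * overhead = 185 * 0.0712 * 1.247 = 16.43 kg

16.43 kg


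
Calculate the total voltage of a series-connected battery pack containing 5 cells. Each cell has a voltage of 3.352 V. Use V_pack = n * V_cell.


Series voltages add: 5 * 3.352 V = 16.76 V

16.76 V


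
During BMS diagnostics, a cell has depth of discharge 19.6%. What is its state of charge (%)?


SOC = 100 - DOD = 100 - 19.6 = 80.4%

80.4%


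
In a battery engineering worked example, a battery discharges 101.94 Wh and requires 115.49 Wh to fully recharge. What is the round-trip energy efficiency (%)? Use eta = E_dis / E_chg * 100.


Round-trip efficiency = 101.94/115.49 * 100% = 88.27%

88.27%


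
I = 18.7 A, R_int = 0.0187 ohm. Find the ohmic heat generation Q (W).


Q = I^2 * R = 18.7^2 * 0.0187 = 6.539 W

6.539 W


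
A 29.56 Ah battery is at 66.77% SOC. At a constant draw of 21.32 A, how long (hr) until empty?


Step 1: remaining = SOC/100 * C_total = 66.77/100 * 29.56 = 19.737 Ah
Step 2: t = remaining / I = 19.737 / 21.32 = 0.9258 hr

0.9258 hr


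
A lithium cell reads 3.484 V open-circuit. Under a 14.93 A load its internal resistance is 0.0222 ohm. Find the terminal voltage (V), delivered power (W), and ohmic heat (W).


Step 1: V_terminal = OCV - I*R = 3.484 - 14.93 * 0.0222 = 3.1526 V
Step 2: P_out = V_terminal * I = 3.1526 * 14.93 = 47.07 W
Step 3: Q = I^2 * R = 14.93^2 * 0.0222 = 4.948 W

V=3.1526 V, P=47.07 W, Q=4.948 W


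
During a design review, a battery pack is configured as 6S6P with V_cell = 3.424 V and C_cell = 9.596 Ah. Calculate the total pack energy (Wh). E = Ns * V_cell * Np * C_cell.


E = Ns * Vcell * Np * Ccell = 6 * 3.424 * 6 * 9.596 = 1183 Wh

1183 Wh


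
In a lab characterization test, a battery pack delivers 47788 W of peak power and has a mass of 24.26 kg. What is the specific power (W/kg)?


SP = P / m = 47788 / 24.26 = 1970 W/kg

1970 W/kg


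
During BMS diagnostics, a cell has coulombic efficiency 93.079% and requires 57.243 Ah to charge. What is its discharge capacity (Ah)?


Q_dis = eta/100 * Q_chg = 93.079/100 * 57.243 = 53.28 Ah

53.28 Ah


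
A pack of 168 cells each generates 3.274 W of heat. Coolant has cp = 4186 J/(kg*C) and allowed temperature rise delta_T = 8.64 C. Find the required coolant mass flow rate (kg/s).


Step 1: Total heat Q = 168 * 3.274 W = 550.03 W
Step 2: denom = cp * dT = 4186 * 8.64 = 36167
Step 3: m_dot = 550.03 / 36167 = 0.01521 kg/s

0.01521 kg/s


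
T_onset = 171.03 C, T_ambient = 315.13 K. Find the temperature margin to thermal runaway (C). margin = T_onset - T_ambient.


Convert: T_ambient = 315.13 K = 41.98 C
margin = 171.03 - 41.98 = 129.05 C

129.05 C


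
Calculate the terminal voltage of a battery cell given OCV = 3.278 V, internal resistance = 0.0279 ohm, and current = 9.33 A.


V = OCV - I*R = 3.278 - 9.33 * 0.0279 = 3.018 V

3.018 V


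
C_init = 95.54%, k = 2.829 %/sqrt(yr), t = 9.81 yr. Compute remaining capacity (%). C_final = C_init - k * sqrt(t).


sqrt(t) = sqrt(9.81) = 3.1321
C_final = 95.54 - 2.829 * 3.1321 = 86.68%

86.68%


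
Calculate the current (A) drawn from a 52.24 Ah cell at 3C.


I = C_rate * capacity = 3 * 52.24 = 156.72 A

156.72 A


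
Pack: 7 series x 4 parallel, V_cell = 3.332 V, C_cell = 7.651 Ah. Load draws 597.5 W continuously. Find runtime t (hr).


Step 1: E_pack = Ns * V_cell * Np * C_cell = 7 * 3.332 * 4 * 7.651 = 713.81 Wh
Step 2: t = E_pack / P = 713.81 / 597.5 = 1.195 hr

1.195 hr


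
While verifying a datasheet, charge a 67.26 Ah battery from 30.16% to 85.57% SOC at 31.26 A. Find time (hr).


delta_Ah = 67.26 * (85.57 - 30.16) / 100 = 37.269 Ah
t = delta_Ah / I = 37.269 / 31.26 = 1.192 hr

1.192 hr


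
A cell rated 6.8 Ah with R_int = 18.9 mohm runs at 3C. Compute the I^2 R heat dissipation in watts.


Convert: R = 18.9 mohm = 0.0189 ohm
Step 1: I = C_rate * capacity = 3 * 6.8 = 20.4 A
Step 2: Q = I^2 * R = 20.4^2 * 0.0189 = 416.16 * 0.0189 = 7.865 W

7.865 W


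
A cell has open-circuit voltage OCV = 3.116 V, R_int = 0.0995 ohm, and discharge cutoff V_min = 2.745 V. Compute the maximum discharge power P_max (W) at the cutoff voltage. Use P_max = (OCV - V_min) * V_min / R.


dV = OCV - V_min = 0.371 V (so I_max = dV / R)
P_max = dV * V_min / R = 0.371 * 2.745 / 0.0995 = 10.24 W

10.24 W


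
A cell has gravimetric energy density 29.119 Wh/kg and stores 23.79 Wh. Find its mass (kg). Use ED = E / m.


m = E / ED = 23.79 / 29.119 = 0.8170 kg

0.8170 kg


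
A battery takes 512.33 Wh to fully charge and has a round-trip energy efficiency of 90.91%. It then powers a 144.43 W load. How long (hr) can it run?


Step 1: E_discharge = eta/100 * E_charge = 90.91/100 * 512.33 = 465.76 Wh
Step 2: t = E_discharge / P = 465.76 / 144.43 = 3.225 hr

3.225 hr


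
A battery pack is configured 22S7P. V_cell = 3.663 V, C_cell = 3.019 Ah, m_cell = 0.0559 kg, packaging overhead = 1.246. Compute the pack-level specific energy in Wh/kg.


Step 1: V_pack = 22 * 3.663 = 80.586 V
Step 2: C_pack = 7 * 3.019 = 21.133 Ah
Step 3: E_pack = V_pack * C_pack = 80.586 * 21.133 = 1703 Wh
Step 4: m_pack = 22 * 7 * 0.0559 * 1.246 = 10.726 kg
Step 5: ED = E_pack / m_pack = 1703 / 10.726 = 158.8 Wh/kg

158.8 Wh/kg


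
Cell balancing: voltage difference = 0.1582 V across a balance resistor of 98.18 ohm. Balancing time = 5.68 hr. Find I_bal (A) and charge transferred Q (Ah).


First, Ohm's law: I_bal = 0.1582 V / 98.18 ohm = 0.0016113 A
Then Q = I * t = 0.0016113 A * 5.68 hr = 0.009152 Ah

I=0.0016113 A, Q=0.009152 Ah


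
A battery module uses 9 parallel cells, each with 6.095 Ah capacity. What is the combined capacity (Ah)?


C_total = 9 * 6.095 = 54.855 Ah

54.855 Ah


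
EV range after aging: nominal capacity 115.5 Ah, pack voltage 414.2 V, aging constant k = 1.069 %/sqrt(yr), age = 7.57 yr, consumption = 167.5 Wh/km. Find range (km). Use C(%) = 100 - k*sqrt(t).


Step 1: capacity retention = 100 - 1.069 * sqrt(7.57) = 100 - 1.069 * 2.7514 = 97.059%
Step 2: C_now = 115.5 * 97.059/100 = 112.1 Ah
Step 3: E_pack = V * C_now = 414.2 * 112.1 = 46432 Wh
Step 4: range = E_pack / consumption = 46432 / 167.5 = 277.2 km

277.2 km


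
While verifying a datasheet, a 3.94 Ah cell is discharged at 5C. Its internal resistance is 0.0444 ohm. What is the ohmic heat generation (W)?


Step 1: I = C_rate * capacity = 5 * 3.94 = 19.7 A
Step 2: Q = I^2 * R = 19.7^2 * 0.0444 = 388.09 * 0.0444 = 17.23 W

17.23 W


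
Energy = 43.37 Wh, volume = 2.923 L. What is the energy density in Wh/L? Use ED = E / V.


ED = E / V = 43.37 / 2.923 = 14.84 Wh/L

14.84 Wh/L


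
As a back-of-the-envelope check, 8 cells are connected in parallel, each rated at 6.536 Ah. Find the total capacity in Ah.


C_total = 8 * 6.536 = 52.288 Ah

52.288 Ah


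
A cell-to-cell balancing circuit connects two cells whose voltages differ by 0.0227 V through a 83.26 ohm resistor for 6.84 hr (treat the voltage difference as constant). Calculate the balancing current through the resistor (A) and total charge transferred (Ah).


I_bal = dV / R = 0.0227 / 83.26 = 2.7264e-04 A
Q = I_bal * t = 2.7264e-04 * 6.84 = 0.001865 Ah

I=2.7264e-04 A, Q=0.001865 Ah


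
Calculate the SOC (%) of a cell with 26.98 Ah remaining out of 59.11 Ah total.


SOC = (remaining / total) * 100 = (26.98 / 59.11) * 100 = 45.64%

45.64%


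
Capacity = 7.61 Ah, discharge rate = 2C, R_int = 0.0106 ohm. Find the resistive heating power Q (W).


Step 1: I = C_rate * capacity = 2 * 7.61 = 15.22 A
Step 2: Q = I^2 * R = 15.22^2 * 0.0106 = 231.65 * 0.0106 = 2.455 W

2.455 W


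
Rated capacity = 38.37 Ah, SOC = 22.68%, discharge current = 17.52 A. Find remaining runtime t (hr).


Step 1: remaining = SOC/100 * C_total = 22.68/100 * 38.37 = 8.7023 Ah
Step 2: t = remaining / I = 8.7023 / 17.52 = 0.4967 hr

0.4967 hr


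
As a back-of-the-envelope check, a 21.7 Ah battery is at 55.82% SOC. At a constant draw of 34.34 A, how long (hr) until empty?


Step 1: remaining = SOC/100 * C_total = 55.82/100 * 21.7 = 12.113 Ah
Step 2: t = remaining / I = 12.113 / 34.34 = 0.3527 hr

0.3527 hr


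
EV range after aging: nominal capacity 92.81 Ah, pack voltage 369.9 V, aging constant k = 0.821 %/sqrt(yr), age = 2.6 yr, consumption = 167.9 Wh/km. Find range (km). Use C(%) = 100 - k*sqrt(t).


Step 1: capacity retention = 100 - 0.821 * sqrt(2.6) = 100 - 0.821 * 1.6125 = 98.676%
Step 2: C_now = 92.81 * 98.676/100 = 91.581 Ah
Step 3: E_pack = V * C_now = 369.9 * 91.581 = 33876 Wh
Step 4: range = E_pack / consumption = 33876 / 167.9 = 201.8 km

201.8 km


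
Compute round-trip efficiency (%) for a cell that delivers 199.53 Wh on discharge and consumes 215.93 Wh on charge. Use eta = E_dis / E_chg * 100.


Round-trip efficiency = 199.53/215.93 * 100% = 92.40%

92.40%


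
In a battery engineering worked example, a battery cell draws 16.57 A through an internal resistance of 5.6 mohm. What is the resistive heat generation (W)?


Convert: R = 5.6 mohm = 0.0056 ohm
I^2 = 274.56
Q = 274.56 * 0.0056 = 1.538 W

1.538 W


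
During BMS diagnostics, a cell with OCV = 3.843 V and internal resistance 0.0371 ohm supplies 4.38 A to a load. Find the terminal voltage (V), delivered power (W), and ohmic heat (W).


Step 1: V_terminal = OCV - I*R = 3.843 - 4.38 * 0.0371 = 3.6805 V
Step 2: P_out = V_terminal * I = 3.6805 * 4.38 = 16.12 W
Step 3: Q = I^2 * R = 4.38^2 * 0.0371 = 0.7117 W

V=3.6805 V, P=16.12 W, Q=0.7117 W


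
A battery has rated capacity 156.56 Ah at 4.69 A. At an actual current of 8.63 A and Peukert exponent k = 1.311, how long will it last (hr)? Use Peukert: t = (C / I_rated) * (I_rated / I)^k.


Step 1: t_rated = C / I_rated = 156.56 / 4.69 = 33.382 hr
Step 2: ratio = 4.69 / 8.63 = 0.54345
Step 3: ratio^k = 0.54345^1.311 = 0.44957
Step 4: t = t_rated * ratio^k = 33.382 * 0.44957 = 15.01 hr

15.01 hr


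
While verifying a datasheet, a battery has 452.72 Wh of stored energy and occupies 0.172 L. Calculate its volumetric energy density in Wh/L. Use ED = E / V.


Volumetric ED = 452.72 Wh / 0.172 L = 2632 Wh/L

2632 Wh/L


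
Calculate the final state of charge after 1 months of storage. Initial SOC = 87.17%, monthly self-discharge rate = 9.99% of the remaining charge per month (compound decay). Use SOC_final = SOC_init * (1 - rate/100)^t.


Monthly retention factor = 1 - 9.99/100 = 0.9001
Over 1 months: factor^1 = 0.9001
SOC_final = 87.17 * 0.9001 = 78.46%

78.46%


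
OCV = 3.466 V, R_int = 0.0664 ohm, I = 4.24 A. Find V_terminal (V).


V = OCV - I*R = 3.466 - 4.24 * 0.0664 = 3.184 V

3.184 V


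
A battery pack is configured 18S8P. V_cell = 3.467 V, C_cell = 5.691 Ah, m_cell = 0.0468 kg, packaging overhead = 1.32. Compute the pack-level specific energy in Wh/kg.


Step 1: V_pack = 18 * 3.467 = 62.406 V
Step 2: C_pack = 8 * 5.691 = 45.528 Ah
Step 3: E_pack = V_pack * C_pack = 62.406 * 45.528 = 2841.2 Wh
Step 4: m_pack = 18 * 8 * 0.0468 * 1.32 = 8.8957 kg
Step 5: ED = E_pack / m_pack = 2841.2 / 8.8957 = 319.4 Wh/kg

319.4 Wh/kg


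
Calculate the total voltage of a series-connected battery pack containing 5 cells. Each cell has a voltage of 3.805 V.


Series voltages add: 5 * 3.805 V = 19.025 V

19.025 V


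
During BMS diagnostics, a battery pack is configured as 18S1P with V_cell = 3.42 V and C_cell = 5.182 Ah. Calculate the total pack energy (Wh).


V_pack = 18 * 3.42 = 61.56 V
C_pack = 1 * 5.182 = 5.182 Ah
E = V_pack * C_pack = 61.56 * 5.182 = 319.0 Wh

319.0 Wh


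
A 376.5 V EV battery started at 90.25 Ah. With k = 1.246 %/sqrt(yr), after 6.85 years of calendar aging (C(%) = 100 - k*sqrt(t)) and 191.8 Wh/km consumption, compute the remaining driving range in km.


Step 1: capacity retention = 100 - 1.246 * sqrt(6.85) = 100 - 1.246 * 2.6173 = 96.739%
Step 2: C_now = 90.25 * 96.739/100 = 87.307 Ah
Step 3: E_pack = V * C_now = 376.5 * 87.307 = 32871 Wh
Step 4: range = E_pack / consumption = 32871 / 191.8 = 171.4 km

171.4 km


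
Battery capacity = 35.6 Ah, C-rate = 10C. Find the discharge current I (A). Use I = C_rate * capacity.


I = C_rate * capacity = 10 * 35.6 = 356 A

356 A


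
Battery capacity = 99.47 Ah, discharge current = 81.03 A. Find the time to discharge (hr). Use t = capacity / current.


t = capacity / current = 99.47 / 81.03 = 1.228 hr

1.228 hr


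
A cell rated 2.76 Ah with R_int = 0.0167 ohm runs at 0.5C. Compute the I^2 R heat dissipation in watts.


Step 1: I = C_rate * capacity = 0.5 * 2.76 = 1.38 A
Step 2: Q = I^2 * R = 1.38^2 * 0.0167 = 1.9044 * 0.0167 = 0.03180 W

0.03180 W


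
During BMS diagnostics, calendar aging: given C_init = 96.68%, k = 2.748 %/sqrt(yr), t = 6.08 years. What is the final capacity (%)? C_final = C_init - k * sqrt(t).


Step 1: sqrt(6.08 yr) = 2.4658
Step 2: drop = 2.748 * 2.4658 = 6.776
Step 3: C_final = 96.68 - 6.776 = 89.90%

89.90%


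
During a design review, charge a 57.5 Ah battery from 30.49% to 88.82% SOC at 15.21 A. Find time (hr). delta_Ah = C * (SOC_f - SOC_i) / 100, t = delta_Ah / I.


delta_Ah = 57.5 * (88.82 - 30.49) / 100 = 33.54 Ah
t = delta_Ah / I = 33.54 / 15.21 = 2.205 hr

2.205 hr


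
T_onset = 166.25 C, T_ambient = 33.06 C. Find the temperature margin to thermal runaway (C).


Safety margin = 166.25 C - 33.06 C = 133.19 C

133.19 C


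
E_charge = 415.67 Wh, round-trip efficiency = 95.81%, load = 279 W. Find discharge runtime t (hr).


Step 1: E_discharge = eta/100 * E_charge = 95.81/100 * 415.67 = 398.25 Wh
Step 2: t = E_discharge / P = 398.25 / 279 = 1.427 hr

1.427 hr


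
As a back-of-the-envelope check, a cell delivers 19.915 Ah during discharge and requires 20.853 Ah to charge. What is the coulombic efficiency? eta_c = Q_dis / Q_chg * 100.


Coulombic efficiency = 19.915/20.853 * 100% = 95.50%

95.50%


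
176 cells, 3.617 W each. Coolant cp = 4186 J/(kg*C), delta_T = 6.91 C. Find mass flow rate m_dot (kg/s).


Step 1: Total heat Q = 176 * 3.617 W = 636.59 W
Step 2: denom = cp * dT = 4186 * 6.91 = 28925
Step 3: m_dot = 636.59 / 28925 = 0.02201 kg/s

0.02201 kg/s


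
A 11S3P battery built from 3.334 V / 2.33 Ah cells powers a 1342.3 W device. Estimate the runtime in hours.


Step 1: E_pack = Ns * V_cell * Np * C_cell = 11 * 3.334 * 3 * 2.33 = 256.35 Wh
Step 2: t = E_pack / P = 256.35 / 1342.3 = 0.1910 hr

0.1910 hr


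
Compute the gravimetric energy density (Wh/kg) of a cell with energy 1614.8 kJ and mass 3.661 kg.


Convert: E = 1614.8 kJ = 448.56 Wh
ED = E / m = 448.56 / 3.661 = 122.5 Wh/kg

122.5 Wh/kg


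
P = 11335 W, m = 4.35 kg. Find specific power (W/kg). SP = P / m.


SP = P / m = 11335 / 4.35 = 2606 W/kg

2606 W/kg


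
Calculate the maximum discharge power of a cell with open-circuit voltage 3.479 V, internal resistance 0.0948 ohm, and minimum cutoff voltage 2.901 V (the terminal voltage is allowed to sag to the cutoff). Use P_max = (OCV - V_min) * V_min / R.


P_max = (OCV - V_min) * V_min / R = (3.479 - 2.901) * 2.901 / 0.0948 = 0.578 * 2.901 / 0.0948 = 17.69 W

17.69 W


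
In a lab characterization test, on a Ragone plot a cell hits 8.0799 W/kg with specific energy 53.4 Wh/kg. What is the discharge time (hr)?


t = E / P = 53.4 / 8.0799 = 6.609 hr

6.609 hr


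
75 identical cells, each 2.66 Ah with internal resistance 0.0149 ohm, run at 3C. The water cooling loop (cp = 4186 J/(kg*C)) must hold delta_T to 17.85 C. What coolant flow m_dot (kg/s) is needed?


Step 1: I = 3 * 2.66 = 7.98 A
Step 2: Q_cell = I^2 * R = 7.98^2 * 0.0149 = 0.94884 W
Step 3: Q_total = 75 * 0.94884 = 71.163 W
Step 4: m_dot = Q_total / (cp * dT) = 71.163 / (4186 * 17.85) = 9.524e-04 kg/s

9.524e-04 kg/s


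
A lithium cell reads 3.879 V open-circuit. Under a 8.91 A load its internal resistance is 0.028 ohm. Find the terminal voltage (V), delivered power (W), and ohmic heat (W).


Step 1: V_terminal = OCV - I*R = 3.879 - 8.91 * 0.028 = 3.6295 V
Step 2: P_out = V_terminal * I = 3.6295 * 8.91 = 32.34 W
Step 3: Q = I^2 * R = 8.91^2 * 0.028 = 2.223 W

V=3.6295 V, P=32.34 W, Q=2.223 W


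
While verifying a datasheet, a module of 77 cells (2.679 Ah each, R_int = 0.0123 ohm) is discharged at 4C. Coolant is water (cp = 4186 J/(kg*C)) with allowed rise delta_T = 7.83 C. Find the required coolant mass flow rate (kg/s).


Step 1: I = 4 * 2.679 = 10.716 A
Step 2: Q_cell = I^2 * R = 10.716^2 * 0.0123 = 1.4124 W
Step 3: Q_total = 77 * 1.4124 = 108.75 W
Step 4: m_dot = Q_total / (cp * dT) = 108.75 / (4186 * 7.83) = 0.003318 kg/s

0.003318 kg/s


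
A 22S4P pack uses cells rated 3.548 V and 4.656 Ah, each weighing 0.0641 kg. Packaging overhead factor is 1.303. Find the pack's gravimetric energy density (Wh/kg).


Step 1: V_pack = 22 * 3.548 = 78.056 V
Step 2: C_pack = 4 * 4.656 = 18.624 Ah
Step 3: E_pack = V_pack * C_pack = 78.056 * 18.624 = 1453.7 Wh
Step 4: m_pack = 22 * 4 * 0.0641 * 1.303 = 7.35 kg
Step 5: ED = E_pack / m_pack = 1453.7 / 7.35 = 197.8 Wh/kg

197.8 Wh/kg


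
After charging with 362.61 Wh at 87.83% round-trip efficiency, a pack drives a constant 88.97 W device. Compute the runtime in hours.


Step 1: E_discharge = eta/100 * E_charge = 87.83/100 * 362.61 = 318.48 Wh
Step 2: t = E_discharge / P = 318.48 / 88.97 = 3.580 hr

3.580 hr


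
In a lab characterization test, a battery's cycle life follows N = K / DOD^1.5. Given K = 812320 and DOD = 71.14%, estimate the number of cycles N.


Step 1: DOD^1.5 = 71.14^1.5 = 600.03
Step 2: N = 812320 / 600.03 = 1354 cycles

1354 cycles


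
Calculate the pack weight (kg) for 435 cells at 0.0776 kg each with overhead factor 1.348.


Cell mass sum = 435 * 0.0776 = 33.756 kg
With overhead 1.348: m_pack = 33.756 * 1.348 = 45.50 kg

45.50 kg


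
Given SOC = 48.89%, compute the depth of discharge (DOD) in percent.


Complement of SOC: DOD = 100% - 48.89% = 51.11%

51.11%


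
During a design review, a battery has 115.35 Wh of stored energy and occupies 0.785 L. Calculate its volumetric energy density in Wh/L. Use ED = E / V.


ED = E / V = 115.35 / 0.785 = 146.9 Wh/L

146.9 Wh/L


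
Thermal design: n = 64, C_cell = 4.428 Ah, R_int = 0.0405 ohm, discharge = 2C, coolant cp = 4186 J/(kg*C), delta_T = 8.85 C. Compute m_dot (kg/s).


Step 1: I = 2 * 4.428 = 8.856 A
Step 2: Q_cell = I^2 * R = 8.856^2 * 0.0405 = 3.1764 W
Step 3: Q_total = 64 * 3.1764 = 203.29 W
Step 4: m_dot = Q_total / (cp * dT) = 203.29 / (4186 * 8.85) = 0.005487 kg/s

0.005487 kg/s


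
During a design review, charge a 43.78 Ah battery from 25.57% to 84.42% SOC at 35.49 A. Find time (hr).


Step 1: dSOC = 84.42% - 25.57% = 58.85%
Step 2: delta_Ah = 43.78 * 58.85 / 100 = 25.765 Ah
Step 3: t = 25.765 / 35.49 = 0.7260 hr

0.7260 hr


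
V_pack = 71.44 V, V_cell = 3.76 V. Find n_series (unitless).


Rearranging: n = V_pack / V_cell = 71.44 / 3.76 = 19 cells

19


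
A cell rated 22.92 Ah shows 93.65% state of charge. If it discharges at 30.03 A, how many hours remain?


Step 1: remaining = SOC/100 * C_total = 93.65/100 * 22.92 = 21.465 Ah
Step 2: t = remaining / I = 21.465 / 30.03 = 0.7148 hr

0.7148 hr


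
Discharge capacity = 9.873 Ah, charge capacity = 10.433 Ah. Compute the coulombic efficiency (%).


Coulombic efficiency = 9.873/10.433 * 100% = 94.63%

94.63%


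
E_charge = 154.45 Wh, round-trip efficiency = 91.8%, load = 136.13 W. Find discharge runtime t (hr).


Step 1: E_discharge = eta/100 * E_charge = 91.8/100 * 154.45 = 141.79 Wh
Step 2: t = E_discharge / P = 141.79 / 136.13 = 1.042 hr

1.042 hr


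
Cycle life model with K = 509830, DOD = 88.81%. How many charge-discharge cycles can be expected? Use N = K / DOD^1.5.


DOD^1.5 = 836.94
N = K / DOD^1.5 = 509830 / 836.94 = 609.2

609.2 cycles


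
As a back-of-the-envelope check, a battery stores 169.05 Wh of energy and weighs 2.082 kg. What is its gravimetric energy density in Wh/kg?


Specific energy = 169.05 Wh / 2.082 kg = 81.20 Wh/kg

81.20 Wh/kg


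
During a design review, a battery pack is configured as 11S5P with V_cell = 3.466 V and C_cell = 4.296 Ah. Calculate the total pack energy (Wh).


V_pack = 11 * 3.466 = 38.126 V
C_pack = 5 * 4.296 = 21.48 Ah
E = V_pack * C_pack = 38.126 * 21.48 = 818.9 Wh

818.9 Wh


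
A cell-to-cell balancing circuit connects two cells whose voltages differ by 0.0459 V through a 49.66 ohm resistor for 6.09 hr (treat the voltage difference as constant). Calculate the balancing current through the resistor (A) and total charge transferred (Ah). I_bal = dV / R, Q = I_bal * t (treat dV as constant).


First, Ohm's law: I_bal = 0.0459 V / 49.66 ohm = 9.2429e-04 A
Then Q = I * t = 9.2429e-04 A * 6.09 hr = 0.005629 Ah

I=9.2429e-04 A, Q=0.005629 Ah


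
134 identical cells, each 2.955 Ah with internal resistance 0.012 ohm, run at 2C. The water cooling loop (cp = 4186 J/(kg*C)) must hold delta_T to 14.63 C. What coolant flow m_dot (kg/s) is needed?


Step 1: I = 2 * 2.955 = 5.91 A
Step 2: Q_cell = I^2 * R = 5.91^2 * 0.012 = 0.41914 W
Step 3: Q_total = 134 * 0.41914 = 56.165 W
Step 4: m_dot = Q_total / (cp * dT) = 56.165 / (4186 * 14.63) = 9.171e-04 kg/s

9.171e-04 kg/s


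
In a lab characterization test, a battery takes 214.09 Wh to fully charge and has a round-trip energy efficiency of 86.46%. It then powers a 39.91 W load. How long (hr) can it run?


Step 1: E_discharge = eta/100 * E_charge = 86.46/100 * 214.09 = 185.1 Wh
Step 2: t = E_discharge / P = 185.1 / 39.91 = 4.638 hr

4.638 hr


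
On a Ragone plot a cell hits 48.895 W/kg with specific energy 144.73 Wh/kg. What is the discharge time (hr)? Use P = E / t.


t = E / P = 144.73 / 48.895 = 2.960 hr

2.960 hr


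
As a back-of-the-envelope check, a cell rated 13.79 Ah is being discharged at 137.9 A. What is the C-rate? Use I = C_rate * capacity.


Rearranging: C_rate = 137.9 / 13.79 = 10C

10C


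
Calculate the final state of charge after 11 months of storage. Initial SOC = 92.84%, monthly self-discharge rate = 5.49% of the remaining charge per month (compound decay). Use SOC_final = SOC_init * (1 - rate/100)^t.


decay = (1 - 5.49/100)^11 = 0.53735
SOC_final = 92.84 * 0.53735 = 49.89%

49.89%


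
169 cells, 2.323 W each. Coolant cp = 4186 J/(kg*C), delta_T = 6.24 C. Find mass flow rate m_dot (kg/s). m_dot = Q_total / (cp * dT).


Q_total = 169 * 2.323 = 392.59 W
m_dot = Q_total / (cp * dT) = 392.59 / (4186 * 6.24) = 0.01503 kg/s

0.01503 kg/s


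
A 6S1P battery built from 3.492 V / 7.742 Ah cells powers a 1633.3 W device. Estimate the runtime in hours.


Step 1: E_pack = Ns * V_cell * Np * C_cell = 6 * 3.492 * 1 * 7.742 = 162.21 Wh
Step 2: t = E_pack / P = 162.21 / 1633.3 = 0.09931 hr

0.09931 hr


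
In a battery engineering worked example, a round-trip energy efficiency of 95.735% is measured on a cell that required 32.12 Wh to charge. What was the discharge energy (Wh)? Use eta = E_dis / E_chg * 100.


E_dis = eta/100 * E_chg = 95.735/100 * 32.12 = 30.75 Wh

30.75 Wh


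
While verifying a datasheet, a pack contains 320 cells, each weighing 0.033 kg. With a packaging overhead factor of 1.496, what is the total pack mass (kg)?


Cell mass sum = 320 * 0.033 = 10.56 kg
With overhead 1.496: m_pack = 10.56 * 1.496 = 15.80 kg

15.80 kg


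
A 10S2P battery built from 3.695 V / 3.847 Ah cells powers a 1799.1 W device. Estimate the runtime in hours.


Step 1: E_pack = Ns * V_cell * Np * C_cell = 10 * 3.695 * 2 * 3.847 = 284.29 Wh
Step 2: t = E_pack / P = 284.29 / 1799.1 = 0.1580 hr

0.1580 hr


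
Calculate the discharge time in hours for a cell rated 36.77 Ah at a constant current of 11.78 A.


t = capacity / current = 36.77 / 11.78 = 3.121 hr

3.121 hr


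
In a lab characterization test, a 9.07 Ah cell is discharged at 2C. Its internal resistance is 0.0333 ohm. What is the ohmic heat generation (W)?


Step 1: I = C_rate * capacity = 2 * 9.07 = 18.14 A
Step 2: Q = I^2 * R = 18.14^2 * 0.0333 = 329.06 * 0.0333 = 10.96 W

10.96 W


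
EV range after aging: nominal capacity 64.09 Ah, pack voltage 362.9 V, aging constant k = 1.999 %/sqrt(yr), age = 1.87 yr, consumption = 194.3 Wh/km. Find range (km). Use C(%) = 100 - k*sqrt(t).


Step 1: capacity retention = 100 - 1.999 * sqrt(1.87) = 100 - 1.999 * 1.3675 = 97.266%
Step 2: C_now = 64.09 * 97.266/100 = 62.338 Ah
Step 3: E_pack = V * C_now = 362.9 * 62.338 = 22622 Wh
Step 4: range = E_pack / consumption = 22622 / 194.3 = 116.4 km

116.4 km


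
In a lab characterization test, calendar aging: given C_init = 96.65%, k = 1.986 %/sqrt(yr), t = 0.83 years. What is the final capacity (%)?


Step 1: sqrt(0.83 yr) = 0.91104
Step 2: drop = 1.986 * 0.91104 = 1.8093
Step 3: C_final = 96.65 - 1.8093 = 94.84%

94.84%


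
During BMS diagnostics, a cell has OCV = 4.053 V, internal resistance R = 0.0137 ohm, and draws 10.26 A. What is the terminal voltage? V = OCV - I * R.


V = OCV - I*R = 4.053 - 10.26 * 0.0137 = 3.912 V

3.912 V


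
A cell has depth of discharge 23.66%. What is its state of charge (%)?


SOC = 100 - DOD = 100 - 23.66 = 76.34%

76.34%


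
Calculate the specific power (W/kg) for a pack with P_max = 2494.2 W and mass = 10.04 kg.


SP = P / m = 2494.2 / 10.04 = 248.4 W/kg

248.4 W/kg


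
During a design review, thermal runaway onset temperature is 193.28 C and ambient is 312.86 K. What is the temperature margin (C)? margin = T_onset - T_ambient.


Convert: T_ambient = 312.86 K = 39.71 C
margin = 193.28 - 39.71 = 153.57 C

153.57 C


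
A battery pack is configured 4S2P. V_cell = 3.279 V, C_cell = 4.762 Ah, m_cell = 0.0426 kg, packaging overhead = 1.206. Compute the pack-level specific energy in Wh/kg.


Step 1: V_pack = 4 * 3.279 = 13.116 V
Step 2: C_pack = 2 * 4.762 = 9.524 Ah
Step 3: E_pack = V_pack * C_pack = 13.116 * 9.524 = 124.92 Wh
Step 4: m_pack = 4 * 2 * 0.0426 * 1.206 = 0.411 kg
Step 5: ED = E_pack / m_pack = 124.92 / 0.411 = 303.9 Wh/kg

303.9 Wh/kg


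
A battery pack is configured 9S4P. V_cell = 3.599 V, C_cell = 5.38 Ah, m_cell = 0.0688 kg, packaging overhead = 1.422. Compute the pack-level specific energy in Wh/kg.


Step 1: V_pack = 9 * 3.599 = 32.391 V
Step 2: C_pack = 4 * 5.38 = 21.52 Ah
Step 3: E_pack = V_pack * C_pack = 32.391 * 21.52 = 697.05 Wh
Step 4: m_pack = 9 * 4 * 0.0688 * 1.422 = 3.522 kg
Step 5: ED = E_pack / m_pack = 697.05 / 3.522 = 197.9 Wh/kg

197.9 Wh/kg


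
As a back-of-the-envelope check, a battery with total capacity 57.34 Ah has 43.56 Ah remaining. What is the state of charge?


SOC = (remaining / total) * 100 = (43.56 / 57.34) * 100 = 75.97%

75.97%


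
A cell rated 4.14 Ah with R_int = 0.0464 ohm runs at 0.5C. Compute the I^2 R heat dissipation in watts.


Step 1: I = C_rate * capacity = 0.5 * 4.14 = 2.07 A
Step 2: Q = I^2 * R = 2.07^2 * 0.0464 = 4.2849 * 0.0464 = 0.1988 W

0.1988 W


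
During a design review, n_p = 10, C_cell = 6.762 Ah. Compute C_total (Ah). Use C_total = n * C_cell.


Parallel capacities add: 10 * 6.762 Ah = 67.62 Ah

67.62 Ah


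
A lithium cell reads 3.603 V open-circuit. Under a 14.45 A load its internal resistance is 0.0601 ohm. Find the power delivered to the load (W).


Step 1: V_terminal = OCV - I*R = 3.603 - 14.45 * 0.0601 = 2.7346 V
Step 2: P_out = V_terminal * I = 2.7346 * 14.45 = 39.51 W

39.51 W


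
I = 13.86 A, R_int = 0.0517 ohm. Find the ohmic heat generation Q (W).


Q = I^2 * R = 13.86^2 * 0.0517 = 9.932 W

9.932 W


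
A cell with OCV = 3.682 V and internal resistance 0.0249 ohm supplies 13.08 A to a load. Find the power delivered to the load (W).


Step 1: V_terminal = OCV - I*R = 3.682 - 13.08 * 0.0249 = 3.3563 V
Step 2: P_out = V_terminal * I = 3.3563 * 13.08 = 43.90 W

43.90 W


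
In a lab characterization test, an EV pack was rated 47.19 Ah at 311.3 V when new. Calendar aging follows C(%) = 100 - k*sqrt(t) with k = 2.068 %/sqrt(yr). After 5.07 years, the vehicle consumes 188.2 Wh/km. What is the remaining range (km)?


Step 1: capacity retention = 100 - 2.068 * sqrt(5.07) = 100 - 2.068 * 2.2517 = 95.343%
Step 2: C_now = 47.19 * 95.343/100 = 44.992 Ah
Step 3: E_pack = V * C_now = 311.3 * 44.992 = 14006 Wh
Step 4: range = E_pack / consumption = 14006 / 188.2 = 74.42 km

74.42 km


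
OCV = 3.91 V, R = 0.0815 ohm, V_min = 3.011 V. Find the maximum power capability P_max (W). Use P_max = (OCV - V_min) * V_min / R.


dV = OCV - V_min = 0.899 V (so I_max = dV / R)
P_max = dV * V_min / R = 0.899 * 3.011 / 0.0815 = 33.21 W

33.21 W


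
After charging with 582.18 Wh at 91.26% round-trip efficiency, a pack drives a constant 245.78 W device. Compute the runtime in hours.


Step 1: E_discharge = eta/100 * E_charge = 91.26/100 * 582.18 = 531.3 Wh
Step 2: t = E_discharge / P = 531.3 / 245.78 = 2.162 hr

2.162 hr


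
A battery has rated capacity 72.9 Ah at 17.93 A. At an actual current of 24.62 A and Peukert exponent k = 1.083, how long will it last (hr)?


t_rated = C / I_rated = 72.9 / 17.93 = 4.0658 hr
(I_rated/I)^k = (0.72827)^1.083 = 0.70935
t = t_rated * (I_rated/I)^k = 4.0658 * 0.70935 = 2.884 hr

2.884 hr


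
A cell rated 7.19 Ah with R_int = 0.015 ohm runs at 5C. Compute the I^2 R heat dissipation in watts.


Step 1: I = C_rate * capacity = 5 * 7.19 = 35.95 A
Step 2: Q = I^2 * R = 35.95^2 * 0.015 = 1292.4 * 0.015 = 19.39 W

19.39 W


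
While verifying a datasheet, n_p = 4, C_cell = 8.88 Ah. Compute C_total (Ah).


C_total = 4 * 8.88 = 35.52 Ah

35.52 Ah


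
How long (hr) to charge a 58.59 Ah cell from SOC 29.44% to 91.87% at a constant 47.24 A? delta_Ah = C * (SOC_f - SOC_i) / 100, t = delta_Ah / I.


delta_Ah = 58.59 * (91.87 - 29.44) / 100 = 36.578 Ah
t = delta_Ah / I = 36.578 / 47.24 = 0.7743 hr

0.7743 hr


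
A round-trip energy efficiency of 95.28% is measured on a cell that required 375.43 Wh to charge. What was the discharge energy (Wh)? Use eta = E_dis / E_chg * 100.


E_dis = eta/100 * E_chg = 95.28/100 * 375.43 = 357.7 Wh

357.7 Wh


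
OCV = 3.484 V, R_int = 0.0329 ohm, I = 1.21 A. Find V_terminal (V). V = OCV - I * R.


V = OCV - I*R = 3.484 - 1.21 * 0.0329 = 3.444 V

3.444 V


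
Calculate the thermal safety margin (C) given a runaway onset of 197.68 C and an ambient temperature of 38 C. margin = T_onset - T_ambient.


Safety margin = 197.68 C - 38 C = 159.68 C

159.68 C


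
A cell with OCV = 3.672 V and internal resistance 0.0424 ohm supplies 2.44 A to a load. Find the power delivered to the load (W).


Step 1: V_terminal = OCV - I*R = 3.672 - 2.44 * 0.0424 = 3.5685 V
Step 2: P_out = V_terminal * I = 3.5685 * 2.44 = 8.707 W

8.707 W


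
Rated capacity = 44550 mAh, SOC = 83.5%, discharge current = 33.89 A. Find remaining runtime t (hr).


Convert: C_total = 44550 mAh = 44.55 Ah
Step 1: remaining = SOC/100 * C_total = 83.5/100 * 44.55 = 37.199 Ah
Step 2: t = remaining / I = 37.199 / 33.89 = 1.098 hr

1.098 hr


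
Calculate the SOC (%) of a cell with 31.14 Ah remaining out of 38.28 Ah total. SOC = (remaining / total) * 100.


SOC = (remaining / total) * 100 = (31.14 / 38.28) * 100 = 81.35%

81.35%


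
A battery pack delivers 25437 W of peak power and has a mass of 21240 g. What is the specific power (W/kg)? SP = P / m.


Convert: m = 21240 g = 21.24 kg
Specific power = 25437 W / 21.24 kg = 1198 W/kg

1198 W/kg


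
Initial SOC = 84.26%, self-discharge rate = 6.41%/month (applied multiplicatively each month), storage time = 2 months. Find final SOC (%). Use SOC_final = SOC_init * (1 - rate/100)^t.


Monthly retention factor = 1 - 6.41/100 = 0.9359
Over 2 months: factor^2 = 0.87591
SOC_final = 84.26 * 0.87591 = 73.80%

73.80%
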